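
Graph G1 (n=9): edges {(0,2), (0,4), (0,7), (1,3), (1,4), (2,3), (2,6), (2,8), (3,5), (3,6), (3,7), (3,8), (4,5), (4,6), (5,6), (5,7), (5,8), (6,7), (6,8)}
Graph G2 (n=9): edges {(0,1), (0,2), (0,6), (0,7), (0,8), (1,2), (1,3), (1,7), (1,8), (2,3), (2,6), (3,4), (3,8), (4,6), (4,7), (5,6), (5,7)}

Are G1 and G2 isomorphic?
No, not isomorphic

The graphs are NOT isomorphic.

Counting triangles (3-cliques): G1 has 11, G2 has 6.
Triangle count is an isomorphism invariant, so differing triangle counts rule out isomorphism.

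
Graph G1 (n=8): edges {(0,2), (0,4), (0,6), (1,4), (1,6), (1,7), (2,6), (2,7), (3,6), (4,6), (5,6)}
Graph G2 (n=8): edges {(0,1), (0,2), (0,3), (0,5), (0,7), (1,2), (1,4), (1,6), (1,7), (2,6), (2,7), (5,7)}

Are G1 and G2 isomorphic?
No, not isomorphic

The graphs are NOT isomorphic.

Counting triangles (3-cliques): G1 has 3, G2 has 6.
Triangle count is an isomorphism invariant, so differing triangle counts rule out isomorphism.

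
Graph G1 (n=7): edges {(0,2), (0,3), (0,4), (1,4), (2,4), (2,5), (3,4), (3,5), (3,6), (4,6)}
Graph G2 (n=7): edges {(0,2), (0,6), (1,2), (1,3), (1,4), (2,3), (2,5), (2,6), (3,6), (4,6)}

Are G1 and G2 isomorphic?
Yes, isomorphic

The graphs are isomorphic.
One valid mapping φ: V(G1) → V(G2): 0→3, 1→5, 2→1, 3→6, 4→2, 5→4, 6→0

Verify φ preserves adjacency — for each edge of G1, its image is an edge of G2:
  (0,2) → (φ(0),φ(2)) = (1,3) ∈ E(G2) ✓
  (0,3) → (φ(0),φ(3)) = (3,6) ∈ E(G2) ✓
  (0,4) → (φ(0),φ(4)) = (2,3) ∈ E(G2) ✓
  (1,4) → (φ(1),φ(4)) = (2,5) ∈ E(G2) ✓
  (2,4) → (φ(2),φ(4)) = (1,2) ∈ E(G2) ✓
  (2,5) → (φ(2),φ(5)) = (1,4) ∈ E(G2) ✓
  (3,4) → (φ(3),φ(4)) = (2,6) ∈ E(G2) ✓
  (3,5) → (φ(3),φ(5)) = (4,6) ∈ E(G2) ✓
  (3,6) → (φ(3),φ(6)) = (0,6) ∈ E(G2) ✓
  (4,6) → (φ(4),φ(6)) = (0,2) ∈ E(G2) ✓
All 10 edges of G1 map to edges of G2, and |E(G1)| = |E(G2)| = 10, so φ is a bijection on edges as well as vertices. Hence G1 ≅ G2.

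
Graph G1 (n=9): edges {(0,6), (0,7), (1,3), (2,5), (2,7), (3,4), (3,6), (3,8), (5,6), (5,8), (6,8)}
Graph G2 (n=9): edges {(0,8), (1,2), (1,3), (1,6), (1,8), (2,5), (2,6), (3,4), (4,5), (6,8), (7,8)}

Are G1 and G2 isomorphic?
Yes, isomorphic

The graphs are isomorphic.
One valid mapping φ: V(G1) → V(G2): 0→3, 1→0, 2→5, 3→8, 4→7, 5→2, 6→1, 7→4, 8→6

Verify φ preserves adjacency — for each edge of G1, its image is an edge of G2:
  (0,6) → (φ(0),φ(6)) = (1,3) ∈ E(G2) ✓
  (0,7) → (φ(0),φ(7)) = (3,4) ∈ E(G2) ✓
  (1,3) → (φ(1),φ(3)) = (0,8) ∈ E(G2) ✓
  (2,5) → (φ(2),φ(5)) = (2,5) ∈ E(G2) ✓
  (2,7) → (φ(2),φ(7)) = (4,5) ∈ E(G2) ✓
  (3,4) → (φ(3),φ(4)) = (7,8) ∈ E(G2) ✓
  (3,6) → (φ(3),φ(6)) = (1,8) ∈ E(G2) ✓
  (3,8) → (φ(3),φ(8)) = (6,8) ∈ E(G2) ✓
  (5,6) → (φ(5),φ(6)) = (1,2) ∈ E(G2) ✓
  (5,8) → (φ(5),φ(8)) = (2,6) ∈ E(G2) ✓
  (6,8) → (φ(6),φ(8)) = (1,6) ∈ E(G2) ✓
All 11 edges of G1 map to edges of G2, and |E(G1)| = |E(G2)| = 11, so φ is a bijection on edges as well as vertices. Hence G1 ≅ G2.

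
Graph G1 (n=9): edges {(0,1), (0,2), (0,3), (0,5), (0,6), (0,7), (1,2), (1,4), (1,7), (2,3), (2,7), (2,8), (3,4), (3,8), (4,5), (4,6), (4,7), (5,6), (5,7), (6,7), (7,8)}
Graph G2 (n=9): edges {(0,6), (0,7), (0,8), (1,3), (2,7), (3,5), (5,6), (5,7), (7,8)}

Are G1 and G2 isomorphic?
No, not isomorphic

The graphs are NOT isomorphic.

Connected components of G1: 1 component(s) with vertex sets [[0, 1, 2, 3, 4, 5, 6, 7, 8]], sizes [9].
Connected components of G2: 2 component(s) with vertex sets [[4], [0, 1, 2, 3, 5, 6, 7, 8]], sizes [1, 8].
The number of connected components (and the multiset of component sizes) is an isomorphism invariant — an isomorphism maps each component of G1 bijectively onto a component of G2. Since G1 has 1 component(s) and G2 has 2, they cannot be isomorphic.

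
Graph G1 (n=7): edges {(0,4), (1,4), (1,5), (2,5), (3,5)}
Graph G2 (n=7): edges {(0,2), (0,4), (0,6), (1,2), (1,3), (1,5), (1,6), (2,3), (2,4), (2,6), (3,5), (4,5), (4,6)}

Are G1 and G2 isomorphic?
No, not isomorphic

The graphs are NOT isomorphic.

Degrees in G1: deg(0)=1, deg(1)=2, deg(2)=1, deg(3)=1, deg(4)=2, deg(5)=3, deg(6)=0.
Sorted degree sequence of G1: [3, 2, 2, 1, 1, 1, 0].
Degrees in G2: deg(0)=3, deg(1)=4, deg(2)=5, deg(3)=3, deg(4)=4, deg(5)=3, deg(6)=4.
Sorted degree sequence of G2: [5, 4, 4, 4, 3, 3, 3].
The (sorted) degree sequence is an isomorphism invariant, so since G1 and G2 have different degree sequences they cannot be isomorphic.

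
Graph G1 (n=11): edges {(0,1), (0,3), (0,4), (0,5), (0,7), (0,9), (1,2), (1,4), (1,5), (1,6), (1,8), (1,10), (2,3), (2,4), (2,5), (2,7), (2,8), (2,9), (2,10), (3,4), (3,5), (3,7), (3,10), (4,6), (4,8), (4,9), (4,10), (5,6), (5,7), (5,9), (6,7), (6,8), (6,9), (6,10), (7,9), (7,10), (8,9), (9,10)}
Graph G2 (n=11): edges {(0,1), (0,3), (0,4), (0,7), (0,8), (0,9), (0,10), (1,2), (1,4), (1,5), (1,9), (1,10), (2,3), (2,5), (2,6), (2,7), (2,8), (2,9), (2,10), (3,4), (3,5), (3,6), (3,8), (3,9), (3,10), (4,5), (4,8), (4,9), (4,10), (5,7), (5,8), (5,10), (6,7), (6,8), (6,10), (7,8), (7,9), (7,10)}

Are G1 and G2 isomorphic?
Yes, isomorphic

The graphs are isomorphic.
One valid mapping φ: V(G1) → V(G2): 0→9, 1→7, 2→10, 3→1, 4→2, 5→0, 6→8, 7→4, 8→6, 9→3, 10→5

Verify φ preserves adjacency — for each edge of G1, its image is an edge of G2:
  (0,1) → (φ(0),φ(1)) = (7,9) ∈ E(G2) ✓
  (0,3) → (φ(0),φ(3)) = (1,9) ∈ E(G2) ✓
  (0,4) → (φ(0),φ(4)) = (2,9) ∈ E(G2) ✓
  (0,5) → (φ(0),φ(5)) = (0,9) ∈ E(G2) ✓
  (0,7) → (φ(0),φ(7)) = (4,9) ∈ E(G2) ✓
  (0,9) → (φ(0),φ(9)) = (3,9) ∈ E(G2) ✓
  (1,2) → (φ(1),φ(2)) = (7,10) ∈ E(G2) ✓
  (1,4) → (φ(1),φ(4)) = (2,7) ∈ E(G2) ✓
  (1,5) → (φ(1),φ(5)) = (0,7) ∈ E(G2) ✓
  (1,6) → (φ(1),φ(6)) = (7,8) ∈ E(G2) ✓
  (1,8) → (φ(1),φ(8)) = (6,7) ∈ E(G2) ✓
  (1,10) → (φ(1),φ(10)) = (5,7) ∈ E(G2) ✓
  (2,3) → (φ(2),φ(3)) = (1,10) ∈ E(G2) ✓
  (2,4) → (φ(2),φ(4)) = (2,10) ∈ E(G2) ✓
  (2,5) → (φ(2),φ(5)) = (0,10) ∈ E(G2) ✓
  (2,7) → (φ(2),φ(7)) = (4,10) ∈ E(G2) ✓
  (2,8) → (φ(2),φ(8)) = (6,10) ∈ E(G2) ✓
  (2,9) → (φ(2),φ(9)) = (3,10) ∈ E(G2) ✓
  (2,10) → (φ(2),φ(10)) = (5,10) ∈ E(G2) ✓
  (3,4) → (φ(3),φ(4)) = (1,2) ∈ E(G2) ✓
  (3,5) → (φ(3),φ(5)) = (0,1) ∈ E(G2) ✓
  (3,7) → (φ(3),φ(7)) = (1,4) ∈ E(G2) ✓
  (3,10) → (φ(3),φ(10)) = (1,5) ∈ E(G2) ✓
  (4,6) → (φ(4),φ(6)) = (2,8) ∈ E(G2) ✓
  (4,8) → (φ(4),φ(8)) = (2,6) ∈ E(G2) ✓
  (4,9) → (φ(4),φ(9)) = (2,3) ∈ E(G2) ✓
  (4,10) → (φ(4),φ(10)) = (2,5) ∈ E(G2) ✓
  (5,6) → (φ(5),φ(6)) = (0,8) ∈ E(G2) ✓
  (5,7) → (φ(5),φ(7)) = (0,4) ∈ E(G2) ✓
  (5,9) → (φ(5),φ(9)) = (0,3) ∈ E(G2) ✓
  (6,7) → (φ(6),φ(7)) = (4,8) ∈ E(G2) ✓
  (6,8) → (φ(6),φ(8)) = (6,8) ∈ E(G2) ✓
  (6,9) → (φ(6),φ(9)) = (3,8) ∈ E(G2) ✓
  (6,10) → (φ(6),φ(10)) = (5,8) ∈ E(G2) ✓
  (7,9) → (φ(7),φ(9)) = (3,4) ∈ E(G2) ✓
  (7,10) → (φ(7),φ(10)) = (4,5) ∈ E(G2) ✓
  (8,9) → (φ(8),φ(9)) = (3,6) ∈ E(G2) ✓
  (9,10) → (φ(9),φ(10)) = (3,5) ∈ E(G2) ✓
All 38 edges of G1 map to edges of G2, and |E(G1)| = |E(G2)| = 38, so φ is a bijection on edges as well as vertices. Hence G1 ≅ G2.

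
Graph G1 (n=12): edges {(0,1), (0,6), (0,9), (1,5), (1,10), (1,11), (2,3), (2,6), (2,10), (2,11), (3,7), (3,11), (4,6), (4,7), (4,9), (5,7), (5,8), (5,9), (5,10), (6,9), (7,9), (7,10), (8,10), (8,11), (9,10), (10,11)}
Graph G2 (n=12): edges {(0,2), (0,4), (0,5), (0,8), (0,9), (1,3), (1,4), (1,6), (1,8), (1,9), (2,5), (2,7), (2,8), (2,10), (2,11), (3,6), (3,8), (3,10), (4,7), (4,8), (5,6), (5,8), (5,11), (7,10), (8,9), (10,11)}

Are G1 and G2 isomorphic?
Yes, isomorphic

The graphs are isomorphic.
One valid mapping φ: V(G1) → V(G2): 0→7, 1→4, 2→3, 3→6, 4→11, 5→0, 6→10, 7→5, 8→9, 9→2, 10→8, 11→1

Verify φ preserves adjacency — for each edge of G1, its image is an edge of G2:
  (0,1) → (φ(0),φ(1)) = (4,7) ∈ E(G2) ✓
  (0,6) → (φ(0),φ(6)) = (7,10) ∈ E(G2) ✓
  (0,9) → (φ(0),φ(9)) = (2,7) ∈ E(G2) ✓
  (1,5) → (φ(1),φ(5)) = (0,4) ∈ E(G2) ✓
  (1,10) → (φ(1),φ(10)) = (4,8) ∈ E(G2) ✓
  (1,11) → (φ(1),φ(11)) = (1,4) ∈ E(G2) ✓
  (2,3) → (φ(2),φ(3)) = (3,6) ∈ E(G2) ✓
  (2,6) → (φ(2),φ(6)) = (3,10) ∈ E(G2) ✓
  (2,10) → (φ(2),φ(10)) = (3,8) ∈ E(G2) ✓
  (2,11) → (φ(2),φ(11)) = (1,3) ∈ E(G2) ✓
  (3,7) → (φ(3),φ(7)) = (5,6) ∈ E(G2) ✓
  (3,11) → (φ(3),φ(11)) = (1,6) ∈ E(G2) ✓
  (4,6) → (φ(4),φ(6)) = (10,11) ∈ E(G2) ✓
  (4,7) → (φ(4),φ(7)) = (5,11) ∈ E(G2) ✓
  (4,9) → (φ(4),φ(9)) = (2,11) ∈ E(G2) ✓
  (5,7) → (φ(5),φ(7)) = (0,5) ∈ E(G2) ✓
  (5,8) → (φ(5),φ(8)) = (0,9) ∈ E(G2) ✓
  (5,9) → (φ(5),φ(9)) = (0,2) ∈ E(G2) ✓
  (5,10) → (φ(5),φ(10)) = (0,8) ∈ E(G2) ✓
  (6,9) → (φ(6),φ(9)) = (2,10) ∈ E(G2) ✓
  (7,9) → (φ(7),φ(9)) = (2,5) ∈ E(G2) ✓
  (7,10) → (φ(7),φ(10)) = (5,8) ∈ E(G2) ✓
  (8,10) → (φ(8),φ(10)) = (8,9) ∈ E(G2) ✓
  (8,11) → (φ(8),φ(11)) = (1,9) ∈ E(G2) ✓
  (9,10) → (φ(9),φ(10)) = (2,8) ∈ E(G2) ✓
  (10,11) → (φ(10),φ(11)) = (1,8) ∈ E(G2) ✓
All 26 edges of G1 map to edges of G2, and |E(G1)| = |E(G2)| = 26, so φ is a bijection on edges as well as vertices. Hence G1 ≅ G2.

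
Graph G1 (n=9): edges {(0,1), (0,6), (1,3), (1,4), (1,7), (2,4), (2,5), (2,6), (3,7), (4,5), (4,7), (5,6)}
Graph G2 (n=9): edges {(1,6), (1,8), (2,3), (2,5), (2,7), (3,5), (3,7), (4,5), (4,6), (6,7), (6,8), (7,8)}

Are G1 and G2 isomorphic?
Yes, isomorphic

The graphs are isomorphic.
One valid mapping φ: V(G1) → V(G2): 0→4, 1→6, 2→2, 3→1, 4→7, 5→3, 6→5, 7→8, 8→0

Verify φ preserves adjacency — for each edge of G1, its image is an edge of G2:
  (0,1) → (φ(0),φ(1)) = (4,6) ∈ E(G2) ✓
  (0,6) → (φ(0),φ(6)) = (4,5) ∈ E(G2) ✓
  (1,3) → (φ(1),φ(3)) = (1,6) ∈ E(G2) ✓
  (1,4) → (φ(1),φ(4)) = (6,7) ∈ E(G2) ✓
  (1,7) → (φ(1),φ(7)) = (6,8) ∈ E(G2) ✓
  (2,4) → (φ(2),φ(4)) = (2,7) ∈ E(G2) ✓
  (2,5) → (φ(2),φ(5)) = (2,3) ∈ E(G2) ✓
  (2,6) → (φ(2),φ(6)) = (2,5) ∈ E(G2) ✓
  (3,7) → (φ(3),φ(7)) = (1,8) ∈ E(G2) ✓
  (4,5) → (φ(4),φ(5)) = (3,7) ∈ E(G2) ✓
  (4,7) → (φ(4),φ(7)) = (7,8) ∈ E(G2) ✓
  (5,6) → (φ(5),φ(6)) = (3,5) ∈ E(G2) ✓
All 12 edges of G1 map to edges of G2, and |E(G1)| = |E(G2)| = 12, so φ is a bijection on edges as well as vertices. Hence G1 ≅ G2.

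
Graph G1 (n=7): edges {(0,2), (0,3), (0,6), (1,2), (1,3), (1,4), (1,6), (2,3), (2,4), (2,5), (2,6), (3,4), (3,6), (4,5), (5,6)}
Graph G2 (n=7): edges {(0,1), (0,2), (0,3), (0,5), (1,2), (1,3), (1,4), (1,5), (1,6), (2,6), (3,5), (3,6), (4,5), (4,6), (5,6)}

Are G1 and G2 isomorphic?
Yes, isomorphic

The graphs are isomorphic.
One valid mapping φ: V(G1) → V(G2): 0→4, 1→3, 2→1, 3→5, 4→0, 5→2, 6→6

Verify φ preserves adjacency — for each edge of G1, its image is an edge of G2:
  (0,2) → (φ(0),φ(2)) = (1,4) ∈ E(G2) ✓
  (0,3) → (φ(0),φ(3)) = (4,5) ∈ E(G2) ✓
  (0,6) → (φ(0),φ(6)) = (4,6) ∈ E(G2) ✓
  (1,2) → (φ(1),φ(2)) = (1,3) ∈ E(G2) ✓
  (1,3) → (φ(1),φ(3)) = (3,5) ∈ E(G2) ✓
  (1,4) → (φ(1),φ(4)) = (0,3) ∈ E(G2) ✓
  (1,6) → (φ(1),φ(6)) = (3,6) ∈ E(G2) ✓
  (2,3) → (φ(2),φ(3)) = (1,5) ∈ E(G2) ✓
  (2,4) → (φ(2),φ(4)) = (0,1) ∈ E(G2) ✓
  (2,5) → (φ(2),φ(5)) = (1,2) ∈ E(G2) ✓
  (2,6) → (φ(2),φ(6)) = (1,6) ∈ E(G2) ✓
  (3,4) → (φ(3),φ(4)) = (0,5) ∈ E(G2) ✓
  (3,6) → (φ(3),φ(6)) = (5,6) ∈ E(G2) ✓
  (4,5) → (φ(4),φ(5)) = (0,2) ∈ E(G2) ✓
  (5,6) → (φ(5),φ(6)) = (2,6) ∈ E(G2) ✓
All 15 edges of G1 map to edges of G2, and |E(G1)| = |E(G2)| = 15, so φ is a bijection on edges as well as vertices. Hence G1 ≅ G2.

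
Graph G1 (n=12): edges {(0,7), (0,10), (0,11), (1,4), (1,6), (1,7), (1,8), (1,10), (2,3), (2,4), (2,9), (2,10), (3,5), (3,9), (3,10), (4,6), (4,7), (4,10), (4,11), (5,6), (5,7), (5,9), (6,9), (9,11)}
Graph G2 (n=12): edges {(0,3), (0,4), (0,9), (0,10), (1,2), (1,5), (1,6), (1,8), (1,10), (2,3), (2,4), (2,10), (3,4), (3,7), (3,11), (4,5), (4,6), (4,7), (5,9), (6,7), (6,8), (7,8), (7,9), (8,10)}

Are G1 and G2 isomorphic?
Yes, isomorphic

The graphs are isomorphic.
One valid mapping φ: V(G1) → V(G2): 0→9, 1→3, 2→6, 3→8, 4→4, 5→10, 6→2, 7→0, 8→11, 9→1, 10→7, 11→5

Verify φ preserves adjacency — for each edge of G1, its image is an edge of G2:
  (0,7) → (φ(0),φ(7)) = (0,9) ∈ E(G2) ✓
  (0,10) → (φ(0),φ(10)) = (7,9) ∈ E(G2) ✓
  (0,11) → (φ(0),φ(11)) = (5,9) ∈ E(G2) ✓
  (1,4) → (φ(1),φ(4)) = (3,4) ∈ E(G2) ✓
  (1,6) → (φ(1),φ(6)) = (2,3) ∈ E(G2) ✓
  (1,7) → (φ(1),φ(7)) = (0,3) ∈ E(G2) ✓
  (1,8) → (φ(1),φ(8)) = (3,11) ∈ E(G2) ✓
  (1,10) → (φ(1),φ(10)) = (3,7) ∈ E(G2) ✓
  (2,3) → (φ(2),φ(3)) = (6,8) ∈ E(G2) ✓
  (2,4) → (φ(2),φ(4)) = (4,6) ∈ E(G2) ✓
  (2,9) → (φ(2),φ(9)) = (1,6) ∈ E(G2) ✓
  (2,10) → (φ(2),φ(10)) = (6,7) ∈ E(G2) ✓
  (3,5) → (φ(3),φ(5)) = (8,10) ∈ E(G2) ✓
  (3,9) → (φ(3),φ(9)) = (1,8) ∈ E(G2) ✓
  (3,10) → (φ(3),φ(10)) = (7,8) ∈ E(G2) ✓
  (4,6) → (φ(4),φ(6)) = (2,4) ∈ E(G2) ✓
  (4,7) → (φ(4),φ(7)) = (0,4) ∈ E(G2) ✓
  (4,10) → (φ(4),φ(10)) = (4,7) ∈ E(G2) ✓
  (4,11) → (φ(4),φ(11)) = (4,5) ∈ E(G2) ✓
  (5,6) → (φ(5),φ(6)) = (2,10) ∈ E(G2) ✓
  (5,7) → (φ(5),φ(7)) = (0,10) ∈ E(G2) ✓
  (5,9) → (φ(5),φ(9)) = (1,10) ∈ E(G2) ✓
  (6,9) → (φ(6),φ(9)) = (1,2) ∈ E(G2) ✓
  (9,11) → (φ(9),φ(11)) = (1,5) ∈ E(G2) ✓
All 24 edges of G1 map to edges of G2, and |E(G1)| = |E(G2)| = 24, so φ is a bijection on edges as well as vertices. Hence G1 ≅ G2.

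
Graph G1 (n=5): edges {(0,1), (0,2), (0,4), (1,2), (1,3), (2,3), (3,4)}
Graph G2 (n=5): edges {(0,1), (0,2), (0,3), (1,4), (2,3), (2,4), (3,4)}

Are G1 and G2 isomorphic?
Yes, isomorphic

The graphs are isomorphic.
One valid mapping φ: V(G1) → V(G2): 0→0, 1→3, 2→2, 3→4, 4→1

Verify φ preserves adjacency — for each edge of G1, its image is an edge of G2:
  (0,1) → (φ(0),φ(1)) = (0,3) ∈ E(G2) ✓
  (0,2) → (φ(0),φ(2)) = (0,2) ∈ E(G2) ✓
  (0,4) → (φ(0),φ(4)) = (0,1) ∈ E(G2) ✓
  (1,2) → (φ(1),φ(2)) = (2,3) ∈ E(G2) ✓
  (1,3) → (φ(1),φ(3)) = (3,4) ∈ E(G2) ✓
  (2,3) → (φ(2),φ(3)) = (2,4) ∈ E(G2) ✓
  (3,4) → (φ(3),φ(4)) = (1,4) ∈ E(G2) ✓
All 7 edges of G1 map to edges of G2, and |E(G1)| = |E(G2)| = 7, so φ is a bijection on edges as well as vertices. Hence G1 ≅ G2.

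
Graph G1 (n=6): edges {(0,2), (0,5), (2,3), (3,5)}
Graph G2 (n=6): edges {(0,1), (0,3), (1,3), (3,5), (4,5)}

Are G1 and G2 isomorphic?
No, not isomorphic

The graphs are NOT isomorphic.

Connected components of G1: 3 component(s) with vertex sets [[1], [4], [0, 2, 3, 5]], sizes [1, 1, 4].
Connected components of G2: 2 component(s) with vertex sets [[2], [0, 1, 3, 4, 5]], sizes [1, 5].
The number of connected components (and the multiset of component sizes) is an isomorphism invariant — an isomorphism maps each component of G1 bijectively onto a component of G2. Since G1 has 3 component(s) and G2 has 2, they cannot be isomorphic.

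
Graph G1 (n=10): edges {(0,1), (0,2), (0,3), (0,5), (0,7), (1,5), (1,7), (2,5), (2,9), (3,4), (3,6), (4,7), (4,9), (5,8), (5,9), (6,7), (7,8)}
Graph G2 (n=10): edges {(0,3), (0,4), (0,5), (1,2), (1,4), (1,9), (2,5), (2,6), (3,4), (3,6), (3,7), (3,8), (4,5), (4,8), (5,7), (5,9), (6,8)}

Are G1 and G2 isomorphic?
Yes, isomorphic

The graphs are isomorphic.
One valid mapping φ: V(G1) → V(G2): 0→4, 1→0, 2→8, 3→1, 4→2, 5→3, 6→9, 7→5, 8→7, 9→6

Verify φ preserves adjacency — for each edge of G1, its image is an edge of G2:
  (0,1) → (φ(0),φ(1)) = (0,4) ∈ E(G2) ✓
  (0,2) → (φ(0),φ(2)) = (4,8) ∈ E(G2) ✓
  (0,3) → (φ(0),φ(3)) = (1,4) ∈ E(G2) ✓
  (0,5) → (φ(0),φ(5)) = (3,4) ∈ E(G2) ✓
  (0,7) → (φ(0),φ(7)) = (4,5) ∈ E(G2) ✓
  (1,5) → (φ(1),φ(5)) = (0,3) ∈ E(G2) ✓
  (1,7) → (φ(1),φ(7)) = (0,5) ∈ E(G2) ✓
  (2,5) → (φ(2),φ(5)) = (3,8) ∈ E(G2) ✓
  (2,9) → (φ(2),φ(9)) = (6,8) ∈ E(G2) ✓
  (3,4) → (φ(3),φ(4)) = (1,2) ∈ E(G2) ✓
  (3,6) → (φ(3),φ(6)) = (1,9) ∈ E(G2) ✓
  (4,7) → (φ(4),φ(7)) = (2,5) ∈ E(G2) ✓
  (4,9) → (φ(4),φ(9)) = (2,6) ∈ E(G2) ✓
  (5,8) → (φ(5),φ(8)) = (3,7) ∈ E(G2) ✓
  (5,9) → (φ(5),φ(9)) = (3,6) ∈ E(G2) ✓
  (6,7) → (φ(6),φ(7)) = (5,9) ∈ E(G2) ✓
  (7,8) → (φ(7),φ(8)) = (5,7) ∈ E(G2) ✓
All 17 edges of G1 map to edges of G2, and |E(G1)| = |E(G2)| = 17, so φ is a bijection on edges as well as vertices. Hence G1 ≅ G2.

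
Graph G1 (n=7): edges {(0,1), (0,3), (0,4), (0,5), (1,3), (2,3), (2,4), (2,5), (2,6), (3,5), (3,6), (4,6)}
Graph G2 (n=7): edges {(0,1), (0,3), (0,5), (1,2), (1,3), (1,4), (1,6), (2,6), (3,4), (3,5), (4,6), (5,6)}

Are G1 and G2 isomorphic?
Yes, isomorphic

The graphs are isomorphic.
One valid mapping φ: V(G1) → V(G2): 0→6, 1→2, 2→3, 3→1, 4→5, 5→4, 6→0

Verify φ preserves adjacency — for each edge of G1, its image is an edge of G2:
  (0,1) → (φ(0),φ(1)) = (2,6) ∈ E(G2) ✓
  (0,3) → (φ(0),φ(3)) = (1,6) ∈ E(G2) ✓
  (0,4) → (φ(0),φ(4)) = (5,6) ∈ E(G2) ✓
  (0,5) → (φ(0),φ(5)) = (4,6) ∈ E(G2) ✓
  (1,3) → (φ(1),φ(3)) = (1,2) ∈ E(G2) ✓
  (2,3) → (φ(2),φ(3)) = (1,3) ∈ E(G2) ✓
  (2,4) → (φ(2),φ(4)) = (3,5) ∈ E(G2) ✓
  (2,5) → (φ(2),φ(5)) = (3,4) ∈ E(G2) ✓
  (2,6) → (φ(2),φ(6)) = (0,3) ∈ E(G2) ✓
  (3,5) → (φ(3),φ(5)) = (1,4) ∈ E(G2) ✓
  (3,6) → (φ(3),φ(6)) = (0,1) ∈ E(G2) ✓
  (4,6) → (φ(4),φ(6)) = (0,5) ∈ E(G2) ✓
All 12 edges of G1 map to edges of G2, and |E(G1)| = |E(G2)| = 12, so φ is a bijection on edges as well as vertices. Hence G1 ≅ G2.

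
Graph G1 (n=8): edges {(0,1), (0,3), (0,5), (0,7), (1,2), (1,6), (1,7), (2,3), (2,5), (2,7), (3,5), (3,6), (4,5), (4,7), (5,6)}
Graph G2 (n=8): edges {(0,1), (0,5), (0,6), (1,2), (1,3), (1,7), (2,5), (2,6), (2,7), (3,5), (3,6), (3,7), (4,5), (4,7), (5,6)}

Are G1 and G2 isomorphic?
Yes, isomorphic

The graphs are isomorphic.
One valid mapping φ: V(G1) → V(G2): 0→2, 1→1, 2→3, 3→6, 4→4, 5→5, 6→0, 7→7

Verify φ preserves adjacency — for each edge of G1, its image is an edge of G2:
  (0,1) → (φ(0),φ(1)) = (1,2) ∈ E(G2) ✓
  (0,3) → (φ(0),φ(3)) = (2,6) ∈ E(G2) ✓
  (0,5) → (φ(0),φ(5)) = (2,5) ∈ E(G2) ✓
  (0,7) → (φ(0),φ(7)) = (2,7) ∈ E(G2) ✓
  (1,2) → (φ(1),φ(2)) = (1,3) ∈ E(G2) ✓
  (1,6) → (φ(1),φ(6)) = (0,1) ∈ E(G2) ✓
  (1,7) → (φ(1),φ(7)) = (1,7) ∈ E(G2) ✓
  (2,3) → (φ(2),φ(3)) = (3,6) ∈ E(G2) ✓
  (2,5) → (φ(2),φ(5)) = (3,5) ∈ E(G2) ✓
  (2,7) → (φ(2),φ(7)) = (3,7) ∈ E(G2) ✓
  (3,5) → (φ(3),φ(5)) = (5,6) ∈ E(G2) ✓
  (3,6) → (φ(3),φ(6)) = (0,6) ∈ E(G2) ✓
  (4,5) → (φ(4),φ(5)) = (4,5) ∈ E(G2) ✓
  (4,7) → (φ(4),φ(7)) = (4,7) ∈ E(G2) ✓
  (5,6) → (φ(5),φ(6)) = (0,5) ∈ E(G2) ✓
All 15 edges of G1 map to edges of G2, and |E(G1)| = |E(G2)| = 15, so φ is a bijection on edges as well as vertices. Hence G1 ≅ G2.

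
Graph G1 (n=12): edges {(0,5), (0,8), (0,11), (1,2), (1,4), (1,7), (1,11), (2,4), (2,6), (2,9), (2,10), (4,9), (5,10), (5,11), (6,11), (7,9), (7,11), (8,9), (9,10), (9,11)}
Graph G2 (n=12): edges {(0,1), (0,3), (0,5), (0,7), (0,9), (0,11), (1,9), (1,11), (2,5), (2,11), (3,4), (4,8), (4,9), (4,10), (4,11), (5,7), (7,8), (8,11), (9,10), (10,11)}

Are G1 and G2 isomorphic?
Yes, isomorphic

The graphs are isomorphic.
One valid mapping φ: V(G1) → V(G2): 0→5, 1→9, 2→4, 3→6, 4→10, 5→7, 6→3, 7→1, 8→2, 9→11, 10→8, 11→0

Verify φ preserves adjacency — for each edge of G1, its image is an edge of G2:
  (0,5) → (φ(0),φ(5)) = (5,7) ∈ E(G2) ✓
  (0,8) → (φ(0),φ(8)) = (2,5) ∈ E(G2) ✓
  (0,11) → (φ(0),φ(11)) = (0,5) ∈ E(G2) ✓
  (1,2) → (φ(1),φ(2)) = (4,9) ∈ E(G2) ✓
  (1,4) → (φ(1),φ(4)) = (9,10) ∈ E(G2) ✓
  (1,7) → (φ(1),φ(7)) = (1,9) ∈ E(G2) ✓
  (1,11) → (φ(1),φ(11)) = (0,9) ∈ E(G2) ✓
  (2,4) → (φ(2),φ(4)) = (4,10) ∈ E(G2) ✓
  (2,6) → (φ(2),φ(6)) = (3,4) ∈ E(G2) ✓
  (2,9) → (φ(2),φ(9)) = (4,11) ∈ E(G2) ✓
  (2,10) → (φ(2),φ(10)) = (4,8) ∈ E(G2) ✓
  (4,9) → (φ(4),φ(9)) = (10,11) ∈ E(G2) ✓
  (5,10) → (φ(5),φ(10)) = (7,8) ∈ E(G2) ✓
  (5,11) → (φ(5),φ(11)) = (0,7) ∈ E(G2) ✓
  (6,11) → (φ(6),φ(11)) = (0,3) ∈ E(G2) ✓
  (7,9) → (φ(7),φ(9)) = (1,11) ∈ E(G2) ✓
  (7,11) → (φ(7),φ(11)) = (0,1) ∈ E(G2) ✓
  (8,9) → (φ(8),φ(9)) = (2,11) ∈ E(G2) ✓
  (9,10) → (φ(9),φ(10)) = (8,11) ∈ E(G2) ✓
  (9,11) → (φ(9),φ(11)) = (0,11) ∈ E(G2) ✓
All 20 edges of G1 map to edges of G2, and |E(G1)| = |E(G2)| = 20, so φ is a bijection on edges as well as vertices. Hence G1 ≅ G2.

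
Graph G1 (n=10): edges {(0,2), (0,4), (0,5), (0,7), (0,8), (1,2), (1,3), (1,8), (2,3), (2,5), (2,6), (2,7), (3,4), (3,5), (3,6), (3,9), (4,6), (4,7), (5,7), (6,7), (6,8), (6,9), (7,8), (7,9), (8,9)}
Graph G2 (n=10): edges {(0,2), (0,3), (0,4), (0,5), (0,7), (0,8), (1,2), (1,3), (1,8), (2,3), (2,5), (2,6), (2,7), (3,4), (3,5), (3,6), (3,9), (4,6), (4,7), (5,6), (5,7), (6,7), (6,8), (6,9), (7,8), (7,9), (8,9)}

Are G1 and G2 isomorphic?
No, not isomorphic

The graphs are NOT isomorphic.

Counting edges: G1 has 25 edge(s); G2 has 27 edge(s).
Edge count is an isomorphism invariant (a bijection on vertices induces a bijection on edges), so differing edge counts rule out isomorphism.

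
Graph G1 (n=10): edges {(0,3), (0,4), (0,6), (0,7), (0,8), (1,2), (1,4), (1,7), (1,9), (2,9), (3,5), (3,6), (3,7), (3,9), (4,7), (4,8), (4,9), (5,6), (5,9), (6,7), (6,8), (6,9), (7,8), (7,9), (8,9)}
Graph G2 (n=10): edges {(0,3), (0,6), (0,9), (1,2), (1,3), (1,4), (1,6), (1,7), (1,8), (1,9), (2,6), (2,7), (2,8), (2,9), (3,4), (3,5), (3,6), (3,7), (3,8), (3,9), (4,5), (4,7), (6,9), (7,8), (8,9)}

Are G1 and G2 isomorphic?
Yes, isomorphic

The graphs are isomorphic.
One valid mapping φ: V(G1) → V(G2): 0→2, 1→4, 2→5, 3→6, 4→7, 5→0, 6→9, 7→1, 8→8, 9→3

Verify φ preserves adjacency — for each edge of G1, its image is an edge of G2:
  (0,3) → (φ(0),φ(3)) = (2,6) ∈ E(G2) ✓
  (0,4) → (φ(0),φ(4)) = (2,7) ∈ E(G2) ✓
  (0,6) → (φ(0),φ(6)) = (2,9) ∈ E(G2) ✓
  (0,7) → (φ(0),φ(7)) = (1,2) ∈ E(G2) ✓
  (0,8) → (φ(0),φ(8)) = (2,8) ∈ E(G2) ✓
  (1,2) → (φ(1),φ(2)) = (4,5) ∈ E(G2) ✓
  (1,4) → (φ(1),φ(4)) = (4,7) ∈ E(G2) ✓
  (1,7) → (φ(1),φ(7)) = (1,4) ∈ E(G2) ✓
  (1,9) → (φ(1),φ(9)) = (3,4) ∈ E(G2) ✓
  (2,9) → (φ(2),φ(9)) = (3,5) ∈ E(G2) ✓
  (3,5) → (φ(3),φ(5)) = (0,6) ∈ E(G2) ✓
  (3,6) → (φ(3),φ(6)) = (6,9) ∈ E(G2) ✓
  (3,7) → (φ(3),φ(7)) = (1,6) ∈ E(G2) ✓
  (3,9) → (φ(3),φ(9)) = (3,6) ∈ E(G2) ✓
  (4,7) → (φ(4),φ(7)) = (1,7) ∈ E(G2) ✓
  (4,8) → (φ(4),φ(8)) = (7,8) ∈ E(G2) ✓
  (4,9) → (φ(4),φ(9)) = (3,7) ∈ E(G2) ✓
  (5,6) → (φ(5),φ(6)) = (0,9) ∈ E(G2) ✓
  (5,9) → (φ(5),φ(9)) = (0,3) ∈ E(G2) ✓
  (6,7) → (φ(6),φ(7)) = (1,9) ∈ E(G2) ✓
  (6,8) → (φ(6),φ(8)) = (8,9) ∈ E(G2) ✓
  (6,9) → (φ(6),φ(9)) = (3,9) ∈ E(G2) ✓
  (7,8) → (φ(7),φ(8)) = (1,8) ∈ E(G2) ✓
  (7,9) → (φ(7),φ(9)) = (1,3) ∈ E(G2) ✓
  (8,9) → (φ(8),φ(9)) = (3,8) ∈ E(G2) ✓
All 25 edges of G1 map to edges of G2, and |E(G1)| = |E(G2)| = 25, so φ is a bijection on edges as well as vertices. Hence G1 ≅ G2.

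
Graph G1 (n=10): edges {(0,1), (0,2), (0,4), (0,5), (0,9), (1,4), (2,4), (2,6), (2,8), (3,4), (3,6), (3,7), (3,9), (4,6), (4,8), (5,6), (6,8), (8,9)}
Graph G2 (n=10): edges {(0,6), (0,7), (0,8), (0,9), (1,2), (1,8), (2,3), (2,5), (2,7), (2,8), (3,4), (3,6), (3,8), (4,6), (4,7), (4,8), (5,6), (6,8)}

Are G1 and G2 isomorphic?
Yes, isomorphic

The graphs are isomorphic.
One valid mapping φ: V(G1) → V(G2): 0→2, 1→1, 2→3, 3→0, 4→8, 5→5, 6→6, 7→9, 8→4, 9→7

Verify φ preserves adjacency — for each edge of G1, its image is an edge of G2:
  (0,1) → (φ(0),φ(1)) = (1,2) ∈ E(G2) ✓
  (0,2) → (φ(0),φ(2)) = (2,3) ∈ E(G2) ✓
  (0,4) → (φ(0),φ(4)) = (2,8) ∈ E(G2) ✓
  (0,5) → (φ(0),φ(5)) = (2,5) ∈ E(G2) ✓
  (0,9) → (φ(0),φ(9)) = (2,7) ∈ E(G2) ✓
  (1,4) → (φ(1),φ(4)) = (1,8) ∈ E(G2) ✓
  (2,4) → (φ(2),φ(4)) = (3,8) ∈ E(G2) ✓
  (2,6) → (φ(2),φ(6)) = (3,6) ∈ E(G2) ✓
  (2,8) → (φ(2),φ(8)) = (3,4) ∈ E(G2) ✓
  (3,4) → (φ(3),φ(4)) = (0,8) ∈ E(G2) ✓
  (3,6) → (φ(3),φ(6)) = (0,6) ∈ E(G2) ✓
  (3,7) → (φ(3),φ(7)) = (0,9) ∈ E(G2) ✓
  (3,9) → (φ(3),φ(9)) = (0,7) ∈ E(G2) ✓
  (4,6) → (φ(4),φ(6)) = (6,8) ∈ E(G2) ✓
  (4,8) → (φ(4),φ(8)) = (4,8) ∈ E(G2) ✓
  (5,6) → (φ(5),φ(6)) = (5,6) ∈ E(G2) ✓
  (6,8) → (φ(6),φ(8)) = (4,6) ∈ E(G2) ✓
  (8,9) → (φ(8),φ(9)) = (4,7) ∈ E(G2) ✓
All 18 edges of G1 map to edges of G2, and |E(G1)| = |E(G2)| = 18, so φ is a bijection on edges as well as vertices. Hence G1 ≅ G2.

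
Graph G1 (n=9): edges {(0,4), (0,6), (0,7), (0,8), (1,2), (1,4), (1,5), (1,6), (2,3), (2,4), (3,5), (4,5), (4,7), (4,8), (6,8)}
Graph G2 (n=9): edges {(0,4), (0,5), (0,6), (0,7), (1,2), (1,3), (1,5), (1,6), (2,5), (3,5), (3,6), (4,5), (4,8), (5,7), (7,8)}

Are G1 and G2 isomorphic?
Yes, isomorphic

The graphs are isomorphic.
One valid mapping φ: V(G1) → V(G2): 0→1, 1→0, 2→7, 3→8, 4→5, 5→4, 6→6, 7→2, 8→3

Verify φ preserves adjacency — for each edge of G1, its image is an edge of G2:
  (0,4) → (φ(0),φ(4)) = (1,5) ∈ E(G2) ✓
  (0,6) → (φ(0),φ(6)) = (1,6) ∈ E(G2) ✓
  (0,7) → (φ(0),φ(7)) = (1,2) ∈ E(G2) ✓
  (0,8) → (φ(0),φ(8)) = (1,3) ∈ E(G2) ✓
  (1,2) → (φ(1),φ(2)) = (0,7) ∈ E(G2) ✓
  (1,4) → (φ(1),φ(4)) = (0,5) ∈ E(G2) ✓
  (1,5) → (φ(1),φ(5)) = (0,4) ∈ E(G2) ✓
  (1,6) → (φ(1),φ(6)) = (0,6) ∈ E(G2) ✓
  (2,3) → (φ(2),φ(3)) = (7,8) ∈ E(G2) ✓
  (2,4) → (φ(2),φ(4)) = (5,7) ∈ E(G2) ✓
  (3,5) → (φ(3),φ(5)) = (4,8) ∈ E(G2) ✓
  (4,5) → (φ(4),φ(5)) = (4,5) ∈ E(G2) ✓
  (4,7) → (φ(4),φ(7)) = (2,5) ∈ E(G2) ✓
  (4,8) → (φ(4),φ(8)) = (3,5) ∈ E(G2) ✓
  (6,8) → (φ(6),φ(8)) = (3,6) ∈ E(G2) ✓
All 15 edges of G1 map to edges of G2, and |E(G1)| = |E(G2)| = 15, so φ is a bijection on edges as well as vertices. Hence G1 ≅ G2.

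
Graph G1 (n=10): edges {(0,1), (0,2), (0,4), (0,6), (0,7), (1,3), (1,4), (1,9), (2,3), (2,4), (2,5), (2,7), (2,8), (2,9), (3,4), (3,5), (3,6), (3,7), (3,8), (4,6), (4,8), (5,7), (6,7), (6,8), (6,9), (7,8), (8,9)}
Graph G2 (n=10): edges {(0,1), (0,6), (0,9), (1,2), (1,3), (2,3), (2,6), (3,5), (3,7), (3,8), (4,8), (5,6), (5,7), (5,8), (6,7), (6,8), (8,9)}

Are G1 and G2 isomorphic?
No, not isomorphic

The graphs are NOT isomorphic.

Counting triangles (3-cliques): G1 has 23, G2 has 5.
Triangle count is an isomorphism invariant, so differing triangle counts rule out isomorphism.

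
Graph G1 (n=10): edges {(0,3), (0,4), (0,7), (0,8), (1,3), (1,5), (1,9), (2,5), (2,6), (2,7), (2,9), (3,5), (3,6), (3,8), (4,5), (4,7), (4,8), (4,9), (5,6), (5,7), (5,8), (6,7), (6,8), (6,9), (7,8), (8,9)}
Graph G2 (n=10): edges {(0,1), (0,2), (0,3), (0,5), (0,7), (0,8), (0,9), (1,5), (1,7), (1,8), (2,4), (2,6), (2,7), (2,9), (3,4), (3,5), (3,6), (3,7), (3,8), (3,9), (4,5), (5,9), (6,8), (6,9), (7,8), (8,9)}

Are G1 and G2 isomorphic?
Yes, isomorphic

The graphs are isomorphic.
One valid mapping φ: V(G1) → V(G2): 0→1, 1→4, 2→6, 3→5, 4→7, 5→3, 6→9, 7→8, 8→0, 9→2

Verify φ preserves adjacency — for each edge of G1, its image is an edge of G2:
  (0,3) → (φ(0),φ(3)) = (1,5) ∈ E(G2) ✓
  (0,4) → (φ(0),φ(4)) = (1,7) ∈ E(G2) ✓
  (0,7) → (φ(0),φ(7)) = (1,8) ∈ E(G2) ✓
  (0,8) → (φ(0),φ(8)) = (0,1) ∈ E(G2) ✓
  (1,3) → (φ(1),φ(3)) = (4,5) ∈ E(G2) ✓
  (1,5) → (φ(1),φ(5)) = (3,4) ∈ E(G2) ✓
  (1,9) → (φ(1),φ(9)) = (2,4) ∈ E(G2) ✓
  (2,5) → (φ(2),φ(5)) = (3,6) ∈ E(G2) ✓
  (2,6) → (φ(2),φ(6)) = (6,9) ∈ E(G2) ✓
  (2,7) → (φ(2),φ(7)) = (6,8) ∈ E(G2) ✓
  (2,9) → (φ(2),φ(9)) = (2,6) ∈ E(G2) ✓
  (3,5) → (φ(3),φ(5)) = (3,5) ∈ E(G2) ✓
  (3,6) → (φ(3),φ(6)) = (5,9) ∈ E(G2) ✓
  (3,8) → (φ(3),φ(8)) = (0,5) ∈ E(G2) ✓
  (4,5) → (φ(4),φ(5)) = (3,7) ∈ E(G2) ✓
  (4,7) → (φ(4),φ(7)) = (7,8) ∈ E(G2) ✓
  (4,8) → (φ(4),φ(8)) = (0,7) ∈ E(G2) ✓
  (4,9) → (φ(4),φ(9)) = (2,7) ∈ E(G2) ✓
  (5,6) → (φ(5),φ(6)) = (3,9) ∈ E(G2) ✓
  (5,7) → (φ(5),φ(7)) = (3,8) ∈ E(G2) ✓
  (5,8) → (φ(5),φ(8)) = (0,3) ∈ E(G2) ✓
  (6,7) → (φ(6),φ(7)) = (8,9) ∈ E(G2) ✓
  (6,8) → (φ(6),φ(8)) = (0,9) ∈ E(G2) ✓
  (6,9) → (φ(6),φ(9)) = (2,9) ∈ E(G2) ✓
  (7,8) → (φ(7),φ(8)) = (0,8) ∈ E(G2) ✓
  (8,9) → (φ(8),φ(9)) = (0,2) ∈ E(G2) ✓
All 26 edges of G1 map to edges of G2, and |E(G1)| = |E(G2)| = 26, so φ is a bijection on edges as well as vertices. Hence G1 ≅ G2.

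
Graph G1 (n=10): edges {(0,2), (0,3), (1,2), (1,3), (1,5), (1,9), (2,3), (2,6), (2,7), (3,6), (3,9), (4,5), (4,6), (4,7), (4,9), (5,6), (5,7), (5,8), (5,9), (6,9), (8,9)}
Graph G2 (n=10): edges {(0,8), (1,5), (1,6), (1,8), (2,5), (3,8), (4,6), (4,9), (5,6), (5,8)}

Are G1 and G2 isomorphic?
No, not isomorphic

The graphs are NOT isomorphic.

Connected components of G1: 1 component(s) with vertex sets [[0, 1, 2, 3, 4, 5, 6, 7, 8, 9]], sizes [10].
Connected components of G2: 2 component(s) with vertex sets [[7], [0, 1, 2, 3, 4, 5, 6, 8, 9]], sizes [1, 9].
The number of connected components (and the multiset of component sizes) is an isomorphism invariant — an isomorphism maps each component of G1 bijectively onto a component of G2. Since G1 has 1 component(s) and G2 has 2, they cannot be isomorphic.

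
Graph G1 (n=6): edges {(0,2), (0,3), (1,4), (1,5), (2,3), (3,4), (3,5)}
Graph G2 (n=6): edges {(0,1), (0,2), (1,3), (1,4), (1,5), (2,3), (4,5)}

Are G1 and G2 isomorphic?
Yes, isomorphic

The graphs are isomorphic.
One valid mapping φ: V(G1) → V(G2): 0→5, 1→2, 2→4, 3→1, 4→0, 5→3

Verify φ preserves adjacency — for each edge of G1, its image is an edge of G2:
  (0,2) → (φ(0),φ(2)) = (4,5) ∈ E(G2) ✓
  (0,3) → (φ(0),φ(3)) = (1,5) ∈ E(G2) ✓
  (1,4) → (φ(1),φ(4)) = (0,2) ∈ E(G2) ✓
  (1,5) → (φ(1),φ(5)) = (2,3) ∈ E(G2) ✓
  (2,3) → (φ(2),φ(3)) = (1,4) ∈ E(G2) ✓
  (3,4) → (φ(3),φ(4)) = (0,1) ∈ E(G2) ✓
  (3,5) → (φ(3),φ(5)) = (1,3) ∈ E(G2) ✓
All 7 edges of G1 map to edges of G2, and |E(G1)| = |E(G2)| = 7, so φ is a bijection on edges as well as vertices. Hence G1 ≅ G2.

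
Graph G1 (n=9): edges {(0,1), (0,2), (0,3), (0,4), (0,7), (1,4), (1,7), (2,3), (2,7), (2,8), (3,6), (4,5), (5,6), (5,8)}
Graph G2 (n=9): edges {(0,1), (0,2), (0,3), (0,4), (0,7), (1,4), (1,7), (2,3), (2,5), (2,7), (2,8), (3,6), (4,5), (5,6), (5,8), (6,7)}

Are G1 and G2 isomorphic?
No, not isomorphic

The graphs are NOT isomorphic.

Counting edges: G1 has 14 edge(s); G2 has 16 edge(s).
Edge count is an isomorphism invariant (a bijection on vertices induces a bijection on edges), so differing edge counts rule out isomorphism.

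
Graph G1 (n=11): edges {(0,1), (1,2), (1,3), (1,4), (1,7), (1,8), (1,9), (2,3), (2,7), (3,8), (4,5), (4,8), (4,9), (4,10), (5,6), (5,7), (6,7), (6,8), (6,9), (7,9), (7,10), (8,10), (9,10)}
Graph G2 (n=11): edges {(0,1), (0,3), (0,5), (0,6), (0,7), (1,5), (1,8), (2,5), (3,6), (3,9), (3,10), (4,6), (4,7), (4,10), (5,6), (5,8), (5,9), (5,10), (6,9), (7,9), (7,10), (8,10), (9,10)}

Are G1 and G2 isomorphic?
Yes, isomorphic

The graphs are isomorphic.
One valid mapping φ: V(G1) → V(G2): 0→2, 1→5, 2→8, 3→1, 4→6, 5→4, 6→7, 7→10, 8→0, 9→9, 10→3

Verify φ preserves adjacency — for each edge of G1, its image is an edge of G2:
  (0,1) → (φ(0),φ(1)) = (2,5) ∈ E(G2) ✓
  (1,2) → (φ(1),φ(2)) = (5,8) ∈ E(G2) ✓
  (1,3) → (φ(1),φ(3)) = (1,5) ∈ E(G2) ✓
  (1,4) → (φ(1),φ(4)) = (5,6) ∈ E(G2) ✓
  (1,7) → (φ(1),φ(7)) = (5,10) ∈ E(G2) ✓
  (1,8) → (φ(1),φ(8)) = (0,5) ∈ E(G2) ✓
  (1,9) → (φ(1),φ(9)) = (5,9) ∈ E(G2) ✓
  (2,3) → (φ(2),φ(3)) = (1,8) ∈ E(G2) ✓
  (2,7) → (φ(2),φ(7)) = (8,10) ∈ E(G2) ✓
  (3,8) → (φ(3),φ(8)) = (0,1) ∈ E(G2) ✓
  (4,5) → (φ(4),φ(5)) = (4,6) ∈ E(G2) ✓
  (4,8) → (φ(4),φ(8)) = (0,6) ∈ E(G2) ✓
  (4,9) → (φ(4),φ(9)) = (6,9) ∈ E(G2) ✓
  (4,10) → (φ(4),φ(10)) = (3,6) ∈ E(G2) ✓
  (5,6) → (φ(5),φ(6)) = (4,7) ∈ E(G2) ✓
  (5,7) → (φ(5),φ(7)) = (4,10) ∈ E(G2) ✓
  (6,7) → (φ(6),φ(7)) = (7,10) ∈ E(G2) ✓
  (6,8) → (φ(6),φ(8)) = (0,7) ∈ E(G2) ✓
  (6,9) → (φ(6),φ(9)) = (7,9) ∈ E(G2) ✓
  (7,9) → (φ(7),φ(9)) = (9,10) ∈ E(G2) ✓
  (7,10) → (φ(7),φ(10)) = (3,10) ∈ E(G2) ✓
  (8,10) → (φ(8),φ(10)) = (0,3) ∈ E(G2) ✓
  (9,10) → (φ(9),φ(10)) = (3,9) ∈ E(G2) ✓
All 23 edges of G1 map to edges of G2, and |E(G1)| = |E(G2)| = 23, so φ is a bijection on edges as well as vertices. Hence G1 ≅ G2.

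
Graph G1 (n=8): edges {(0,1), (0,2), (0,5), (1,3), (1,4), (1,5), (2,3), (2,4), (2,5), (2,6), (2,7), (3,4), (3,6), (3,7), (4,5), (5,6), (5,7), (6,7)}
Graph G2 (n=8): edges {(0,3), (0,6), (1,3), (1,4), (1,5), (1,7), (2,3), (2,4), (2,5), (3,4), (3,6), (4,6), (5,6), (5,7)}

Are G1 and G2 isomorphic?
No, not isomorphic

The graphs are NOT isomorphic.

Counting triangles (3-cliques): G1 has 13, G2 has 5.
Triangle count is an isomorphism invariant, so differing triangle counts rule out isomorphism.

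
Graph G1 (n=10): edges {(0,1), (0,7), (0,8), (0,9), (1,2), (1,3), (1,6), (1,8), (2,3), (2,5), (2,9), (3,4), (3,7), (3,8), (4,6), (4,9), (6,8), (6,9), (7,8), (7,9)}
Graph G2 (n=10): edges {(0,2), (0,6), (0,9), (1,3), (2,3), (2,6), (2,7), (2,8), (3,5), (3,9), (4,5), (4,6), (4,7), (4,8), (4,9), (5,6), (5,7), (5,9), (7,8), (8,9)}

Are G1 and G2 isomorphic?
Yes, isomorphic

The graphs are isomorphic.
One valid mapping φ: V(G1) → V(G2): 0→7, 1→5, 2→3, 3→9, 4→0, 5→1, 6→6, 7→8, 8→4, 9→2

Verify φ preserves adjacency — for each edge of G1, its image is an edge of G2:
  (0,1) → (φ(0),φ(1)) = (5,7) ∈ E(G2) ✓
  (0,7) → (φ(0),φ(7)) = (7,8) ∈ E(G2) ✓
  (0,8) → (φ(0),φ(8)) = (4,7) ∈ E(G2) ✓
  (0,9) → (φ(0),φ(9)) = (2,7) ∈ E(G2) ✓
  (1,2) → (φ(1),φ(2)) = (3,5) ∈ E(G2) ✓
  (1,3) → (φ(1),φ(3)) = (5,9) ∈ E(G2) ✓
  (1,6) → (φ(1),φ(6)) = (5,6) ∈ E(G2) ✓
  (1,8) → (φ(1),φ(8)) = (4,5) ∈ E(G2) ✓
  (2,3) → (φ(2),φ(3)) = (3,9) ∈ E(G2) ✓
  (2,5) → (φ(2),φ(5)) = (1,3) ∈ E(G2) ✓
  (2,9) → (φ(2),φ(9)) = (2,3) ∈ E(G2) ✓
  (3,4) → (φ(3),φ(4)) = (0,9) ∈ E(G2) ✓
  (3,7) → (φ(3),φ(7)) = (8,9) ∈ E(G2) ✓
  (3,8) → (φ(3),φ(8)) = (4,9) ∈ E(G2) ✓
  (4,6) → (φ(4),φ(6)) = (0,6) ∈ E(G2) ✓
  (4,9) → (φ(4),φ(9)) = (0,2) ∈ E(G2) ✓
  (6,8) → (φ(6),φ(8)) = (4,6) ∈ E(G2) ✓
  (6,9) → (φ(6),φ(9)) = (2,6) ∈ E(G2) ✓
  (7,8) → (φ(7),φ(8)) = (4,8) ∈ E(G2) ✓
  (7,9) → (φ(7),φ(9)) = (2,8) ∈ E(G2) ✓
All 20 edges of G1 map to edges of G2, and |E(G1)| = |E(G2)| = 20, so φ is a bijection on edges as well as vertices. Hence G1 ≅ G2.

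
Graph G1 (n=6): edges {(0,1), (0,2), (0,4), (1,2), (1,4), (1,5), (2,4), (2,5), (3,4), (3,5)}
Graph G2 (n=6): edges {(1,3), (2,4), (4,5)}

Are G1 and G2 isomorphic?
No, not isomorphic

The graphs are NOT isomorphic.

Counting triangles (3-cliques): G1 has 5, G2 has 0.
Triangle count is an isomorphism invariant, so differing triangle counts rule out isomorphism.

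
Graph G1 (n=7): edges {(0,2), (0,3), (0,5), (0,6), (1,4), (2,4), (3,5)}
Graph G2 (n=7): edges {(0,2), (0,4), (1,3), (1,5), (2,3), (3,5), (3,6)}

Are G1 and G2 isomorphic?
Yes, isomorphic

The graphs are isomorphic.
One valid mapping φ: V(G1) → V(G2): 0→3, 1→4, 2→2, 3→1, 4→0, 5→5, 6→6

Verify φ preserves adjacency — for each edge of G1, its image is an edge of G2:
  (0,2) → (φ(0),φ(2)) = (2,3) ∈ E(G2) ✓
  (0,3) → (φ(0),φ(3)) = (1,3) ∈ E(G2) ✓
  (0,5) → (φ(0),φ(5)) = (3,5) ∈ E(G2) ✓
  (0,6) → (φ(0),φ(6)) = (3,6) ∈ E(G2) ✓
  (1,4) → (φ(1),φ(4)) = (0,4) ∈ E(G2) ✓
  (2,4) → (φ(2),φ(4)) = (0,2) ∈ E(G2) ✓
  (3,5) → (φ(3),φ(5)) = (1,5) ∈ E(G2) ✓
All 7 edges of G1 map to edges of G2, and |E(G1)| = |E(G2)| = 7, so φ is a bijection on edges as well as vertices. Hence G1 ≅ G2.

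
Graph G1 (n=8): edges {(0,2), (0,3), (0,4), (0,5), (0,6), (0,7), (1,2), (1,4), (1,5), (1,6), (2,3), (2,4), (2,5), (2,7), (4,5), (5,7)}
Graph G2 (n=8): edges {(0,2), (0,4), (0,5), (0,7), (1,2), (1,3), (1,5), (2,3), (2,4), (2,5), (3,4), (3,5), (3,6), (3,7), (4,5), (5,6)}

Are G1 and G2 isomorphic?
Yes, isomorphic

The graphs are isomorphic.
One valid mapping φ: V(G1) → V(G2): 0→3, 1→0, 2→5, 3→6, 4→4, 5→2, 6→7, 7→1

Verify φ preserves adjacency — for each edge of G1, its image is an edge of G2:
  (0,2) → (φ(0),φ(2)) = (3,5) ∈ E(G2) ✓
  (0,3) → (φ(0),φ(3)) = (3,6) ∈ E(G2) ✓
  (0,4) → (φ(0),φ(4)) = (3,4) ∈ E(G2) ✓
  (0,5) → (φ(0),φ(5)) = (2,3) ∈ E(G2) ✓
  (0,6) → (φ(0),φ(6)) = (3,7) ∈ E(G2) ✓
  (0,7) → (φ(0),φ(7)) = (1,3) ∈ E(G2) ✓
  (1,2) → (φ(1),φ(2)) = (0,5) ∈ E(G2) ✓
  (1,4) → (φ(1),φ(4)) = (0,4) ∈ E(G2) ✓
  (1,5) → (φ(1),φ(5)) = (0,2) ∈ E(G2) ✓
  (1,6) → (φ(1),φ(6)) = (0,7) ∈ E(G2) ✓
  (2,3) → (φ(2),φ(3)) = (5,6) ∈ E(G2) ✓
  (2,4) → (φ(2),φ(4)) = (4,5) ∈ E(G2) ✓
  (2,5) → (φ(2),φ(5)) = (2,5) ∈ E(G2) ✓
  (2,7) → (φ(2),φ(7)) = (1,5) ∈ E(G2) ✓
  (4,5) → (φ(4),φ(5)) = (2,4) ∈ E(G2) ✓
  (5,7) → (φ(5),φ(7)) = (1,2) ∈ E(G2) ✓
All 16 edges of G1 map to edges of G2, and |E(G1)| = |E(G2)| = 16, so φ is a bijection on edges as well as vertices. Hence G1 ≅ G2.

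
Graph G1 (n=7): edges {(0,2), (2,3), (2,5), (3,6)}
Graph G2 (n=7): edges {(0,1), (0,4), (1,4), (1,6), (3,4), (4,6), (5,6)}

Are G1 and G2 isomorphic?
No, not isomorphic

The graphs are NOT isomorphic.

Counting triangles (3-cliques): G1 has 0, G2 has 2.
Triangle count is an isomorphism invariant, so differing triangle counts rule out isomorphism.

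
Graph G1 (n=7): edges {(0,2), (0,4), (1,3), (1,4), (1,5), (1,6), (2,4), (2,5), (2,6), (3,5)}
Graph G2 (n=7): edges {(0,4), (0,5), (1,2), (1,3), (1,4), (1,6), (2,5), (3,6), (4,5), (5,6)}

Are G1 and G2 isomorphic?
Yes, isomorphic

The graphs are isomorphic.
One valid mapping φ: V(G1) → V(G2): 0→3, 1→5, 2→1, 3→0, 4→6, 5→4, 6→2

Verify φ preserves adjacency — for each edge of G1, its image is an edge of G2:
  (0,2) → (φ(0),φ(2)) = (1,3) ∈ E(G2) ✓
  (0,4) → (φ(0),φ(4)) = (3,6) ∈ E(G2) ✓
  (1,3) → (φ(1),φ(3)) = (0,5) ∈ E(G2) ✓
  (1,4) → (φ(1),φ(4)) = (5,6) ∈ E(G2) ✓
  (1,5) → (φ(1),φ(5)) = (4,5) ∈ E(G2) ✓
  (1,6) → (φ(1),φ(6)) = (2,5) ∈ E(G2) ✓
  (2,4) → (φ(2),φ(4)) = (1,6) ∈ E(G2) ✓
  (2,5) → (φ(2),φ(5)) = (1,4) ∈ E(G2) ✓
  (2,6) → (φ(2),φ(6)) = (1,2) ∈ E(G2) ✓
  (3,5) → (φ(3),φ(5)) = (0,4) ∈ E(G2) ✓
All 10 edges of G1 map to edges of G2, and |E(G1)| = |E(G2)| = 10, so φ is a bijection on edges as well as vertices. Hence G1 ≅ G2.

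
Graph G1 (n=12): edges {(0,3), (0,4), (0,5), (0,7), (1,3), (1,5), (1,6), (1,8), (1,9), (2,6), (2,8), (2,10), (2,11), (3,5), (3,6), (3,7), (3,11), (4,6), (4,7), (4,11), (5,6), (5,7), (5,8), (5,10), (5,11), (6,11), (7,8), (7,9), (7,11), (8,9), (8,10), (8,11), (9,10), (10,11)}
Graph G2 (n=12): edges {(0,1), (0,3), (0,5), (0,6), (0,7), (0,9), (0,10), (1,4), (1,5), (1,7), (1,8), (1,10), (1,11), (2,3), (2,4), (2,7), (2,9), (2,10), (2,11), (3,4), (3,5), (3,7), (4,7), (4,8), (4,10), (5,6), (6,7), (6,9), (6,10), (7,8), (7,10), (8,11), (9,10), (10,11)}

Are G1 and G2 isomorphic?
Yes, isomorphic

The graphs are isomorphic.
One valid mapping φ: V(G1) → V(G2): 0→8, 1→3, 2→9, 3→4, 4→11, 5→7, 6→2, 7→1, 8→0, 9→5, 10→6, 11→10

Verify φ preserves adjacency — for each edge of G1, its image is an edge of G2:
  (0,3) → (φ(0),φ(3)) = (4,8) ∈ E(G2) ✓
  (0,4) → (φ(0),φ(4)) = (8,11) ∈ E(G2) ✓
  (0,5) → (φ(0),φ(5)) = (7,8) ∈ E(G2) ✓
  (0,7) → (φ(0),φ(7)) = (1,8) ∈ E(G2) ✓
  (1,3) → (φ(1),φ(3)) = (3,4) ∈ E(G2) ✓
  (1,5) → (φ(1),φ(5)) = (3,7) ∈ E(G2) ✓
  (1,6) → (φ(1),φ(6)) = (2,3) ∈ E(G2) ✓
  (1,8) → (φ(1),φ(8)) = (0,3) ∈ E(G2) ✓
  (1,9) → (φ(1),φ(9)) = (3,5) ∈ E(G2) ✓
  (2,6) → (φ(2),φ(6)) = (2,9) ∈ E(G2) ✓
  (2,8) → (φ(2),φ(8)) = (0,9) ∈ E(G2) ✓
  (2,10) → (φ(2),φ(10)) = (6,9) ∈ E(G2) ✓
  (2,11) → (φ(2),φ(11)) = (9,10) ∈ E(G2) ✓
  (3,5) → (φ(3),φ(5)) = (4,7) ∈ E(G2) ✓
  (3,6) → (φ(3),φ(6)) = (2,4) ∈ E(G2) ✓
  (3,7) → (φ(3),φ(7)) = (1,4) ∈ E(G2) ✓
  (3,11) → (φ(3),φ(11)) = (4,10) ∈ E(G2) ✓
  (4,6) → (φ(4),φ(6)) = (2,11) ∈ E(G2) ✓
  (4,7) → (φ(4),φ(7)) = (1,11) ∈ E(G2) ✓
  (4,11) → (φ(4),φ(11)) = (10,11) ∈ E(G2) ✓
  (5,6) → (φ(5),φ(6)) = (2,7) ∈ E(G2) ✓
  (5,7) → (φ(5),φ(7)) = (1,7) ∈ E(G2) ✓
  (5,8) → (φ(5),φ(8)) = (0,7) ∈ E(G2) ✓
  (5,10) → (φ(5),φ(10)) = (6,7) ∈ E(G2) ✓
  (5,11) → (φ(5),φ(11)) = (7,10) ∈ E(G2) ✓
  (6,11) → (φ(6),φ(11)) = (2,10) ∈ E(G2) ✓
  (7,8) → (φ(7),φ(8)) = (0,1) ∈ E(G2) ✓
  (7,9) → (φ(7),φ(9)) = (1,5) ∈ E(G2) ✓
  (7,11) → (φ(7),φ(11)) = (1,10) ∈ E(G2) ✓
  (8,9) → (φ(8),φ(9)) = (0,5) ∈ E(G2) ✓
  (8,10) → (φ(8),φ(10)) = (0,6) ∈ E(G2) ✓
  (8,11) → (φ(8),φ(11)) = (0,10) ∈ E(G2) ✓
  (9,10) → (φ(9),φ(10)) = (5,6) ∈ E(G2) ✓
  (10,11) → (φ(10),φ(11)) = (6,10) ∈ E(G2) ✓
All 34 edges of G1 map to edges of G2, and |E(G1)| = |E(G2)| = 34, so φ is a bijection on edges as well as vertices. Hence G1 ≅ G2.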